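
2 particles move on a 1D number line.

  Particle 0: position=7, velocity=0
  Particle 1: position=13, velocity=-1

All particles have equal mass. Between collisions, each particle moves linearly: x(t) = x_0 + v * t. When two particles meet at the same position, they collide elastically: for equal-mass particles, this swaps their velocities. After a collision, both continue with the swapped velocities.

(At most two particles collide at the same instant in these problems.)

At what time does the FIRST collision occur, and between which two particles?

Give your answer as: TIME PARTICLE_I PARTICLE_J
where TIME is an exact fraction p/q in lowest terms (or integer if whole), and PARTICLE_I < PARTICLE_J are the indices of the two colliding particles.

Pair (0,1): pos 7,13 vel 0,-1 -> gap=6, closing at 1/unit, collide at t=6
Earliest collision: t=6 between 0 and 1

Answer: 6 0 1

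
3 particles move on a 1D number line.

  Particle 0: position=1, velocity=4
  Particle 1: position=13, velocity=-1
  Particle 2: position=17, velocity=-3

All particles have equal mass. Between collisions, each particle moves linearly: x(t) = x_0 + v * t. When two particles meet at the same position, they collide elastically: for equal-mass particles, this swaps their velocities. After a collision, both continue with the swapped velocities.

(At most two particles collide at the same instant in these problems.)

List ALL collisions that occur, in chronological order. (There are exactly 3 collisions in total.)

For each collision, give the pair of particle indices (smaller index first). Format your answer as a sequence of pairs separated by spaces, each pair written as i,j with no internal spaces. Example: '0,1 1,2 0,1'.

Collision at t=2: particles 1 and 2 swap velocities; positions: p0=9 p1=11 p2=11; velocities now: v0=4 v1=-3 v2=-1
Collision at t=16/7: particles 0 and 1 swap velocities; positions: p0=71/7 p1=71/7 p2=75/7; velocities now: v0=-3 v1=4 v2=-1
Collision at t=12/5: particles 1 and 2 swap velocities; positions: p0=49/5 p1=53/5 p2=53/5; velocities now: v0=-3 v1=-1 v2=4

Answer: 1,2 0,1 1,2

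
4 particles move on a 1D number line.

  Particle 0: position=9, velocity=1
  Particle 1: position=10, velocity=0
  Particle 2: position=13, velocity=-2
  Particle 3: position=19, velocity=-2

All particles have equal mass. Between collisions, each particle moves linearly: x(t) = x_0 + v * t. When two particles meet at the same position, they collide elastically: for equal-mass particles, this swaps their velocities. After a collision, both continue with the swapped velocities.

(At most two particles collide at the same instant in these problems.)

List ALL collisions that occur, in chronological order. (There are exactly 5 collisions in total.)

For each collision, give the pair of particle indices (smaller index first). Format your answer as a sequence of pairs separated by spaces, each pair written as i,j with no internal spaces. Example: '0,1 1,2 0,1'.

Answer: 0,1 1,2 0,1 2,3 1,2

Derivation:
Collision at t=1: particles 0 and 1 swap velocities; positions: p0=10 p1=10 p2=11 p3=17; velocities now: v0=0 v1=1 v2=-2 v3=-2
Collision at t=4/3: particles 1 and 2 swap velocities; positions: p0=10 p1=31/3 p2=31/3 p3=49/3; velocities now: v0=0 v1=-2 v2=1 v3=-2
Collision at t=3/2: particles 0 and 1 swap velocities; positions: p0=10 p1=10 p2=21/2 p3=16; velocities now: v0=-2 v1=0 v2=1 v3=-2
Collision at t=10/3: particles 2 and 3 swap velocities; positions: p0=19/3 p1=10 p2=37/3 p3=37/3; velocities now: v0=-2 v1=0 v2=-2 v3=1
Collision at t=9/2: particles 1 and 2 swap velocities; positions: p0=4 p1=10 p2=10 p3=27/2; velocities now: v0=-2 v1=-2 v2=0 v3=1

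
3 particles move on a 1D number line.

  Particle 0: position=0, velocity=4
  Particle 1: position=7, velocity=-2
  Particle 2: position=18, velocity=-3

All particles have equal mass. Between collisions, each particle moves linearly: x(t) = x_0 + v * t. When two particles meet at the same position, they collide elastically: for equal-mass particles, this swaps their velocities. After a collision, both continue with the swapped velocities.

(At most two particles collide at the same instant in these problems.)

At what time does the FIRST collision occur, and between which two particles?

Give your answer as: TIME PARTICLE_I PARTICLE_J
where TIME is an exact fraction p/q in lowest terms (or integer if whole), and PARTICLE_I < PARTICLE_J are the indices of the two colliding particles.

Pair (0,1): pos 0,7 vel 4,-2 -> gap=7, closing at 6/unit, collide at t=7/6
Pair (1,2): pos 7,18 vel -2,-3 -> gap=11, closing at 1/unit, collide at t=11
Earliest collision: t=7/6 between 0 and 1

Answer: 7/6 0 1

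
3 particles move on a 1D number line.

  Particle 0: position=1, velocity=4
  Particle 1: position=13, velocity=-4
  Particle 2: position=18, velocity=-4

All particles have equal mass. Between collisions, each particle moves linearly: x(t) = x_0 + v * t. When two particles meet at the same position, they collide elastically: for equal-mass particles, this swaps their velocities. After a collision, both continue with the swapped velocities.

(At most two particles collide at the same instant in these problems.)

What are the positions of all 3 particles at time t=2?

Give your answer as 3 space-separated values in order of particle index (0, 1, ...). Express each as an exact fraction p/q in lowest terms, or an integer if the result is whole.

Collision at t=3/2: particles 0 and 1 swap velocities; positions: p0=7 p1=7 p2=12; velocities now: v0=-4 v1=4 v2=-4
Advance to t=2 (no further collisions before then); velocities: v0=-4 v1=4 v2=-4; positions = 5 9 10

Answer: 5 9 10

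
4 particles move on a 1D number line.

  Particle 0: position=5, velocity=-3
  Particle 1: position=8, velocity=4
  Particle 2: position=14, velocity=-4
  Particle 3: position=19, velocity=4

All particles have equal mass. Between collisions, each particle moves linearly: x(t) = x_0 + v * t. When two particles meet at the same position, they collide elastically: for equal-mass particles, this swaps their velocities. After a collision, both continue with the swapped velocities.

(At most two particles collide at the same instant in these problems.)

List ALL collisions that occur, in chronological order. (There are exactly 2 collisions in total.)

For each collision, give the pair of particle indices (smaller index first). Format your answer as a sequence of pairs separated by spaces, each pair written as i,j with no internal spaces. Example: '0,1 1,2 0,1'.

Collision at t=3/4: particles 1 and 2 swap velocities; positions: p0=11/4 p1=11 p2=11 p3=22; velocities now: v0=-3 v1=-4 v2=4 v3=4
Collision at t=9: particles 0 and 1 swap velocities; positions: p0=-22 p1=-22 p2=44 p3=55; velocities now: v0=-4 v1=-3 v2=4 v3=4

Answer: 1,2 0,1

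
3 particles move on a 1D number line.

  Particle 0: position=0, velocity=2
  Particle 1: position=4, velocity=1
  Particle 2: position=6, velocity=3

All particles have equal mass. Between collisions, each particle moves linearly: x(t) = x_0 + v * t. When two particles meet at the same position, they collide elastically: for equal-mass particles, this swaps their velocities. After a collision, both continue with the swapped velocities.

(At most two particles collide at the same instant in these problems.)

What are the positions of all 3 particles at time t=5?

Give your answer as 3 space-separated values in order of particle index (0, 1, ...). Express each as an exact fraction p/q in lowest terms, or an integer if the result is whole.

Answer: 9 10 21

Derivation:
Collision at t=4: particles 0 and 1 swap velocities; positions: p0=8 p1=8 p2=18; velocities now: v0=1 v1=2 v2=3
Advance to t=5 (no further collisions before then); velocities: v0=1 v1=2 v2=3; positions = 9 10 21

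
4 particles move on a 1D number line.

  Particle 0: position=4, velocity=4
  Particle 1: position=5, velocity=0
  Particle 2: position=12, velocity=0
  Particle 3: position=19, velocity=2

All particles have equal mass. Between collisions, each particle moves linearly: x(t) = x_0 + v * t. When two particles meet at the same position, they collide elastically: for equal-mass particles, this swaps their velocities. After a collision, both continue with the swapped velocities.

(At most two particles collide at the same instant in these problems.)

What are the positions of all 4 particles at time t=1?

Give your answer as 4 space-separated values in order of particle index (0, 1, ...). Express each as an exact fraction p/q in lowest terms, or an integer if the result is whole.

Answer: 5 8 12 21

Derivation:
Collision at t=1/4: particles 0 and 1 swap velocities; positions: p0=5 p1=5 p2=12 p3=39/2; velocities now: v0=0 v1=4 v2=0 v3=2
Advance to t=1 (no further collisions before then); velocities: v0=0 v1=4 v2=0 v3=2; positions = 5 8 12 21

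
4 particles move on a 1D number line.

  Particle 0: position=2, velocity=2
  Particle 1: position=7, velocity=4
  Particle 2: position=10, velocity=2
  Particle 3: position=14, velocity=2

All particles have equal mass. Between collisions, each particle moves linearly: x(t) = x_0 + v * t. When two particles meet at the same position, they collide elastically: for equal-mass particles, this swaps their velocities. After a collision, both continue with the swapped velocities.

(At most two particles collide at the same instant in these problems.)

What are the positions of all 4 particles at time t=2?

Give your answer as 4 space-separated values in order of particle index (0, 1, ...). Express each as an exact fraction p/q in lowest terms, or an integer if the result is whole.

Collision at t=3/2: particles 1 and 2 swap velocities; positions: p0=5 p1=13 p2=13 p3=17; velocities now: v0=2 v1=2 v2=4 v3=2
Advance to t=2 (no further collisions before then); velocities: v0=2 v1=2 v2=4 v3=2; positions = 6 14 15 18

Answer: 6 14 15 18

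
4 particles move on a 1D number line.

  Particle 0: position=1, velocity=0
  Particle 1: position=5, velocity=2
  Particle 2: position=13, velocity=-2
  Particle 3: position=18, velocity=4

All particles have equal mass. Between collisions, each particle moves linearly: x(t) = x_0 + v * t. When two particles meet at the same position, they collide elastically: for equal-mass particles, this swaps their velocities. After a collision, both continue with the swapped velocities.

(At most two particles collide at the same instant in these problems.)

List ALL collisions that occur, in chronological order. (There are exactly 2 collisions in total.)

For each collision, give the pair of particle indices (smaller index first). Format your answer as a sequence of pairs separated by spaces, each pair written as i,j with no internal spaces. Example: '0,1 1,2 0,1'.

Collision at t=2: particles 1 and 2 swap velocities; positions: p0=1 p1=9 p2=9 p3=26; velocities now: v0=0 v1=-2 v2=2 v3=4
Collision at t=6: particles 0 and 1 swap velocities; positions: p0=1 p1=1 p2=17 p3=42; velocities now: v0=-2 v1=0 v2=2 v3=4

Answer: 1,2 0,1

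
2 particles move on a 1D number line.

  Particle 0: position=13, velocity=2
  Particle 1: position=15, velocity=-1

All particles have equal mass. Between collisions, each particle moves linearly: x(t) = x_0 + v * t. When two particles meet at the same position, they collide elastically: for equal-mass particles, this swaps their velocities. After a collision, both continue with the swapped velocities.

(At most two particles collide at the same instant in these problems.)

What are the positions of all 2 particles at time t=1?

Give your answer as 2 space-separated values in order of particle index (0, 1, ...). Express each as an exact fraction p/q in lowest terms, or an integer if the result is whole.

Answer: 14 15

Derivation:
Collision at t=2/3: particles 0 and 1 swap velocities; positions: p0=43/3 p1=43/3; velocities now: v0=-1 v1=2
Advance to t=1 (no further collisions before then); velocities: v0=-1 v1=2; positions = 14 15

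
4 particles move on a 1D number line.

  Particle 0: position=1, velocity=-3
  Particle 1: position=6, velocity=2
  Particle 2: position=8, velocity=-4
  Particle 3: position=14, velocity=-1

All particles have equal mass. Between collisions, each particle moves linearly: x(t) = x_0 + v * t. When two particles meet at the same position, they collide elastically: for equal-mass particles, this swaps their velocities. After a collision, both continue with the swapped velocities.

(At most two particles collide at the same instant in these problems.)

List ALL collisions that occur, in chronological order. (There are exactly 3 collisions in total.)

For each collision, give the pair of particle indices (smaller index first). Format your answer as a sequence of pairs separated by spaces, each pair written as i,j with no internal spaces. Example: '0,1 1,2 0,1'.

Collision at t=1/3: particles 1 and 2 swap velocities; positions: p0=0 p1=20/3 p2=20/3 p3=41/3; velocities now: v0=-3 v1=-4 v2=2 v3=-1
Collision at t=8/3: particles 2 and 3 swap velocities; positions: p0=-7 p1=-8/3 p2=34/3 p3=34/3; velocities now: v0=-3 v1=-4 v2=-1 v3=2
Collision at t=7: particles 0 and 1 swap velocities; positions: p0=-20 p1=-20 p2=7 p3=20; velocities now: v0=-4 v1=-3 v2=-1 v3=2

Answer: 1,2 2,3 0,1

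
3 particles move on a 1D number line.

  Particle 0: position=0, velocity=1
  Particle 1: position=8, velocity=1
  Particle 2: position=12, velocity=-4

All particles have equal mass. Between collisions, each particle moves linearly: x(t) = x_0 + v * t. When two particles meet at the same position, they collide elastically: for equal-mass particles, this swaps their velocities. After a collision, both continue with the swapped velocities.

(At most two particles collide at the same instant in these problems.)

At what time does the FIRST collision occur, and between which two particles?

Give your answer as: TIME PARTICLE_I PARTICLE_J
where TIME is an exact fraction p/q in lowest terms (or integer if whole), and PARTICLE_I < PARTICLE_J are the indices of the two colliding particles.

Pair (0,1): pos 0,8 vel 1,1 -> not approaching (rel speed 0 <= 0)
Pair (1,2): pos 8,12 vel 1,-4 -> gap=4, closing at 5/unit, collide at t=4/5
Earliest collision: t=4/5 between 1 and 2

Answer: 4/5 1 2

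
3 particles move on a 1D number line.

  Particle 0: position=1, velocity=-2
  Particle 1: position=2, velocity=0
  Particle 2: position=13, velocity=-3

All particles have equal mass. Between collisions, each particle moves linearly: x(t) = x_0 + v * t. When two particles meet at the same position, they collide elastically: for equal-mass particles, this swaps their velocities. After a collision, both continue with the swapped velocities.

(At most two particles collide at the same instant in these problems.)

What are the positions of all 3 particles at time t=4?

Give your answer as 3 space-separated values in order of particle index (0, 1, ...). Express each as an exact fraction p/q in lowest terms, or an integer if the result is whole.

Answer: -7 1 2

Derivation:
Collision at t=11/3: particles 1 and 2 swap velocities; positions: p0=-19/3 p1=2 p2=2; velocities now: v0=-2 v1=-3 v2=0
Advance to t=4 (no further collisions before then); velocities: v0=-2 v1=-3 v2=0; positions = -7 1 2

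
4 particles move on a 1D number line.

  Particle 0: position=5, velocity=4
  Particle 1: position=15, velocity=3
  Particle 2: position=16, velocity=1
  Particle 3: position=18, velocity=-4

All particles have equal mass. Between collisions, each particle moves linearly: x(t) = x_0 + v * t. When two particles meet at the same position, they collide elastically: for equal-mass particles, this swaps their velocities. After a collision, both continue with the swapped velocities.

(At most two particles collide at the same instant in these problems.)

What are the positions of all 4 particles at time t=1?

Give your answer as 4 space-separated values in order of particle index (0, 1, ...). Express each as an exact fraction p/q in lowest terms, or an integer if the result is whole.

Answer: 9 14 17 18

Derivation:
Collision at t=2/5: particles 2 and 3 swap velocities; positions: p0=33/5 p1=81/5 p2=82/5 p3=82/5; velocities now: v0=4 v1=3 v2=-4 v3=1
Collision at t=3/7: particles 1 and 2 swap velocities; positions: p0=47/7 p1=114/7 p2=114/7 p3=115/7; velocities now: v0=4 v1=-4 v2=3 v3=1
Collision at t=1/2: particles 2 and 3 swap velocities; positions: p0=7 p1=16 p2=33/2 p3=33/2; velocities now: v0=4 v1=-4 v2=1 v3=3
Advance to t=1 (no further collisions before then); velocities: v0=4 v1=-4 v2=1 v3=3; positions = 9 14 17 18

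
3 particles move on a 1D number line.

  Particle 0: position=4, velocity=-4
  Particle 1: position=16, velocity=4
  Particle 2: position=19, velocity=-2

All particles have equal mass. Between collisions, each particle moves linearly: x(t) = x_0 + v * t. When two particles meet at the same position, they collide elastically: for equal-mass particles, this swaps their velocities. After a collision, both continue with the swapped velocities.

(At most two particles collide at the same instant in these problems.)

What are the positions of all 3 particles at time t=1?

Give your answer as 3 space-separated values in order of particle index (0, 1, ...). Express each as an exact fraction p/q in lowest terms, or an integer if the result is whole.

Answer: 0 17 20

Derivation:
Collision at t=1/2: particles 1 and 2 swap velocities; positions: p0=2 p1=18 p2=18; velocities now: v0=-4 v1=-2 v2=4
Advance to t=1 (no further collisions before then); velocities: v0=-4 v1=-2 v2=4; positions = 0 17 20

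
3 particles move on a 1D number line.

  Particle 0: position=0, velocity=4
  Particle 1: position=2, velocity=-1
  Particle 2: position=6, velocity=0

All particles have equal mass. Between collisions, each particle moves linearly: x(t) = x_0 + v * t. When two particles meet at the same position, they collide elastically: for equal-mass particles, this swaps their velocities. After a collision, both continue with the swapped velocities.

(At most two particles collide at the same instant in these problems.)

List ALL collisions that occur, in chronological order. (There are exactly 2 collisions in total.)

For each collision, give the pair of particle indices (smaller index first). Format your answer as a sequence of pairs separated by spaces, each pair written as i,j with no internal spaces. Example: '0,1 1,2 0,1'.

Answer: 0,1 1,2

Derivation:
Collision at t=2/5: particles 0 and 1 swap velocities; positions: p0=8/5 p1=8/5 p2=6; velocities now: v0=-1 v1=4 v2=0
Collision at t=3/2: particles 1 and 2 swap velocities; positions: p0=1/2 p1=6 p2=6; velocities now: v0=-1 v1=0 v2=4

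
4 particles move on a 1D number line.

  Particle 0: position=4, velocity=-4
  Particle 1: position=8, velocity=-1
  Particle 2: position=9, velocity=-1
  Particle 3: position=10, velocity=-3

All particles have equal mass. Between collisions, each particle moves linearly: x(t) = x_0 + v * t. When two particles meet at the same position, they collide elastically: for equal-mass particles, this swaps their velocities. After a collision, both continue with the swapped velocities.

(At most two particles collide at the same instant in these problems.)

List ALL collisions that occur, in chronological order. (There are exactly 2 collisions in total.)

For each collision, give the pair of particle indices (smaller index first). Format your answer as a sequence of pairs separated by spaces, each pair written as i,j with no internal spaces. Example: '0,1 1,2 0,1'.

Answer: 2,3 1,2

Derivation:
Collision at t=1/2: particles 2 and 3 swap velocities; positions: p0=2 p1=15/2 p2=17/2 p3=17/2; velocities now: v0=-4 v1=-1 v2=-3 v3=-1
Collision at t=1: particles 1 and 2 swap velocities; positions: p0=0 p1=7 p2=7 p3=8; velocities now: v0=-4 v1=-3 v2=-1 v3=-1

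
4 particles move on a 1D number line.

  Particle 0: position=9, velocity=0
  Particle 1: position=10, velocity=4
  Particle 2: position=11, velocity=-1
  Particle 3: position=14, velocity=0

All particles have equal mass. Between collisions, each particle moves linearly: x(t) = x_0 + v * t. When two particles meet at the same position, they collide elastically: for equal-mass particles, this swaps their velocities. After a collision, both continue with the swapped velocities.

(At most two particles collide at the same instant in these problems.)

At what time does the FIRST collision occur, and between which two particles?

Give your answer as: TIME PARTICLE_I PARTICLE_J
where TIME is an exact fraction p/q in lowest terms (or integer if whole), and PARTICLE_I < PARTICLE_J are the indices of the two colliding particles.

Pair (0,1): pos 9,10 vel 0,4 -> not approaching (rel speed -4 <= 0)
Pair (1,2): pos 10,11 vel 4,-1 -> gap=1, closing at 5/unit, collide at t=1/5
Pair (2,3): pos 11,14 vel -1,0 -> not approaching (rel speed -1 <= 0)
Earliest collision: t=1/5 between 1 and 2

Answer: 1/5 1 2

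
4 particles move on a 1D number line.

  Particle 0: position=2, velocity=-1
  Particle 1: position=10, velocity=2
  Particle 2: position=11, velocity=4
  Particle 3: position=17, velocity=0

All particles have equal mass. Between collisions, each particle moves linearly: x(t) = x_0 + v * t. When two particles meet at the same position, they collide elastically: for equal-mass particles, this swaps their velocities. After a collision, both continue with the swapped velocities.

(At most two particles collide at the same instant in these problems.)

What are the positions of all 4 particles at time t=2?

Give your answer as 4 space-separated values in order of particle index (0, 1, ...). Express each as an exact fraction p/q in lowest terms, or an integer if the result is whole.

Answer: 0 14 17 19

Derivation:
Collision at t=3/2: particles 2 and 3 swap velocities; positions: p0=1/2 p1=13 p2=17 p3=17; velocities now: v0=-1 v1=2 v2=0 v3=4
Advance to t=2 (no further collisions before then); velocities: v0=-1 v1=2 v2=0 v3=4; positions = 0 14 17 19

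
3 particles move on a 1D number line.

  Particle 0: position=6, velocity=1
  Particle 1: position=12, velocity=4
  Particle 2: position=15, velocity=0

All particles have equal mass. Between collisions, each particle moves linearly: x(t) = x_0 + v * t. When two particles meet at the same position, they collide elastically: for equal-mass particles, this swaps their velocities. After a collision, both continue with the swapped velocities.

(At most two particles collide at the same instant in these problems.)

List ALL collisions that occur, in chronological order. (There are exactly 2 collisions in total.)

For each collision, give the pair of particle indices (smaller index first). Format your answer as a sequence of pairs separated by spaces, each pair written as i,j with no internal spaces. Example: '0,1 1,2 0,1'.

Answer: 1,2 0,1

Derivation:
Collision at t=3/4: particles 1 and 2 swap velocities; positions: p0=27/4 p1=15 p2=15; velocities now: v0=1 v1=0 v2=4
Collision at t=9: particles 0 and 1 swap velocities; positions: p0=15 p1=15 p2=48; velocities now: v0=0 v1=1 v2=4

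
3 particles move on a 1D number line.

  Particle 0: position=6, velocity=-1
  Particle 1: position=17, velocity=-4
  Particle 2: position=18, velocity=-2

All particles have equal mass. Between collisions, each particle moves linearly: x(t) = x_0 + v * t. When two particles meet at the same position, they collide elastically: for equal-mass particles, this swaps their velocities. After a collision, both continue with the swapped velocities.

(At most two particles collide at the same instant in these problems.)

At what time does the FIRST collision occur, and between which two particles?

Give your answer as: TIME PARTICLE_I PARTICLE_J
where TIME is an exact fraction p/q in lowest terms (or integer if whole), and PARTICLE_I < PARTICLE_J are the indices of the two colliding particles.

Answer: 11/3 0 1

Derivation:
Pair (0,1): pos 6,17 vel -1,-4 -> gap=11, closing at 3/unit, collide at t=11/3
Pair (1,2): pos 17,18 vel -4,-2 -> not approaching (rel speed -2 <= 0)
Earliest collision: t=11/3 between 0 and 1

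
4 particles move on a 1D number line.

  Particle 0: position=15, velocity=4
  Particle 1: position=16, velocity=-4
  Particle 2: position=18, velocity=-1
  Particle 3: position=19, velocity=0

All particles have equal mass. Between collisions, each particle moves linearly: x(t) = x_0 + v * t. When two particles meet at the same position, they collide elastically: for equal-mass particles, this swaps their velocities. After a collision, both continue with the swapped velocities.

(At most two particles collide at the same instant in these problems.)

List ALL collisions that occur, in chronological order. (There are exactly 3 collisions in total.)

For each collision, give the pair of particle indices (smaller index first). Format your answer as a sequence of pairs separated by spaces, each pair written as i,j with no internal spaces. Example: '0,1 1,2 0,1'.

Answer: 0,1 1,2 2,3

Derivation:
Collision at t=1/8: particles 0 and 1 swap velocities; positions: p0=31/2 p1=31/2 p2=143/8 p3=19; velocities now: v0=-4 v1=4 v2=-1 v3=0
Collision at t=3/5: particles 1 and 2 swap velocities; positions: p0=68/5 p1=87/5 p2=87/5 p3=19; velocities now: v0=-4 v1=-1 v2=4 v3=0
Collision at t=1: particles 2 and 3 swap velocities; positions: p0=12 p1=17 p2=19 p3=19; velocities now: v0=-4 v1=-1 v2=0 v3=4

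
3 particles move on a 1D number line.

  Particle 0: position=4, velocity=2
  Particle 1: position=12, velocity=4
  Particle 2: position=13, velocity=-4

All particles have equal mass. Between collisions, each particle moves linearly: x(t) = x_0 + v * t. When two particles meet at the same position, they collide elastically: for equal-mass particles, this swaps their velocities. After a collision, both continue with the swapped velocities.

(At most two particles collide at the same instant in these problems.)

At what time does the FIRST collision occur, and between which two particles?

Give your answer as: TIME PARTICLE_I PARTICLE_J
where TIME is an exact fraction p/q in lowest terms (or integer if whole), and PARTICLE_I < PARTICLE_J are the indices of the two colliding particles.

Answer: 1/8 1 2

Derivation:
Pair (0,1): pos 4,12 vel 2,4 -> not approaching (rel speed -2 <= 0)
Pair (1,2): pos 12,13 vel 4,-4 -> gap=1, closing at 8/unit, collide at t=1/8
Earliest collision: t=1/8 between 1 and 2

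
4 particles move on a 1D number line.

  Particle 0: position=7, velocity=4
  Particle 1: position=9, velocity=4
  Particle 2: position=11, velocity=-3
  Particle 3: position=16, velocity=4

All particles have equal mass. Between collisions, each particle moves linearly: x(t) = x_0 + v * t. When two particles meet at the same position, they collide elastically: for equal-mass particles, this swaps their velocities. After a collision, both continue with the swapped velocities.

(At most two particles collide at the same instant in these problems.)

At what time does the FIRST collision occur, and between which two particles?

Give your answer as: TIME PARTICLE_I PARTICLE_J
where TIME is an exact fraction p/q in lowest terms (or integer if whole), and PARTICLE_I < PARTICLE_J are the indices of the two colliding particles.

Pair (0,1): pos 7,9 vel 4,4 -> not approaching (rel speed 0 <= 0)
Pair (1,2): pos 9,11 vel 4,-3 -> gap=2, closing at 7/unit, collide at t=2/7
Pair (2,3): pos 11,16 vel -3,4 -> not approaching (rel speed -7 <= 0)
Earliest collision: t=2/7 between 1 and 2

Answer: 2/7 1 2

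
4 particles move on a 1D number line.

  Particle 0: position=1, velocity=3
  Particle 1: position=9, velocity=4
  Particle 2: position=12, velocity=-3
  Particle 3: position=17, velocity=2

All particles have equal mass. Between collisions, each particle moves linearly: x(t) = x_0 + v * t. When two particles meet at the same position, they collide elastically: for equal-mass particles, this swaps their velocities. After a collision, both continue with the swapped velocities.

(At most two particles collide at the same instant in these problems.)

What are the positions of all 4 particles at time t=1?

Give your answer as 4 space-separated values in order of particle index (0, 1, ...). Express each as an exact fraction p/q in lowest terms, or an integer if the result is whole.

Collision at t=3/7: particles 1 and 2 swap velocities; positions: p0=16/7 p1=75/7 p2=75/7 p3=125/7; velocities now: v0=3 v1=-3 v2=4 v3=2
Advance to t=1 (no further collisions before then); velocities: v0=3 v1=-3 v2=4 v3=2; positions = 4 9 13 19

Answer: 4 9 13 19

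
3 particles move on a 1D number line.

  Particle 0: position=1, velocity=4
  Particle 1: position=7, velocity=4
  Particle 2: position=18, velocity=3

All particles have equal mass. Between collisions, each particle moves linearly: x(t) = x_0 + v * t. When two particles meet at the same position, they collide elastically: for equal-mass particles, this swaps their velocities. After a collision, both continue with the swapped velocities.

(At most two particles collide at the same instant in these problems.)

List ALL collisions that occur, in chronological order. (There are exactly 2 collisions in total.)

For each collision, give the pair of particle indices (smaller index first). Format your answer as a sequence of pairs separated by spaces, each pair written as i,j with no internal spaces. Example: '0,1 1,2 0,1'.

Collision at t=11: particles 1 and 2 swap velocities; positions: p0=45 p1=51 p2=51; velocities now: v0=4 v1=3 v2=4
Collision at t=17: particles 0 and 1 swap velocities; positions: p0=69 p1=69 p2=75; velocities now: v0=3 v1=4 v2=4

Answer: 1,2 0,1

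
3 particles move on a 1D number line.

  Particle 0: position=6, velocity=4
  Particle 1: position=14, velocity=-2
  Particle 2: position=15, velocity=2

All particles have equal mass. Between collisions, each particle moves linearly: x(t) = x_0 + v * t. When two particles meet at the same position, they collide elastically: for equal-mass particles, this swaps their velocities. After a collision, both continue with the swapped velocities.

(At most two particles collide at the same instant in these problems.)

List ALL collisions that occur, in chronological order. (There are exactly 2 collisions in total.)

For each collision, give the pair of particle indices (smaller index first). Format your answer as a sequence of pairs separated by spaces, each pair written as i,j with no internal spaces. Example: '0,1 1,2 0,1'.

Answer: 0,1 1,2

Derivation:
Collision at t=4/3: particles 0 and 1 swap velocities; positions: p0=34/3 p1=34/3 p2=53/3; velocities now: v0=-2 v1=4 v2=2
Collision at t=9/2: particles 1 and 2 swap velocities; positions: p0=5 p1=24 p2=24; velocities now: v0=-2 v1=2 v2=4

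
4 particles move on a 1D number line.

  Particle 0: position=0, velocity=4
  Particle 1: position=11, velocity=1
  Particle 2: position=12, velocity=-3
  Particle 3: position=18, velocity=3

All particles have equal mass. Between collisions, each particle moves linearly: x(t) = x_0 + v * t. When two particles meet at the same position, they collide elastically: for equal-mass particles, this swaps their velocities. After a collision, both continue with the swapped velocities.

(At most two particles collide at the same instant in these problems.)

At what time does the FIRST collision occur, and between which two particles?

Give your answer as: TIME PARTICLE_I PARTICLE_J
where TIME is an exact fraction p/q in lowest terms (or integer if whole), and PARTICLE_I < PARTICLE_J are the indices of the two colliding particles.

Answer: 1/4 1 2

Derivation:
Pair (0,1): pos 0,11 vel 4,1 -> gap=11, closing at 3/unit, collide at t=11/3
Pair (1,2): pos 11,12 vel 1,-3 -> gap=1, closing at 4/unit, collide at t=1/4
Pair (2,3): pos 12,18 vel -3,3 -> not approaching (rel speed -6 <= 0)
Earliest collision: t=1/4 between 1 and 2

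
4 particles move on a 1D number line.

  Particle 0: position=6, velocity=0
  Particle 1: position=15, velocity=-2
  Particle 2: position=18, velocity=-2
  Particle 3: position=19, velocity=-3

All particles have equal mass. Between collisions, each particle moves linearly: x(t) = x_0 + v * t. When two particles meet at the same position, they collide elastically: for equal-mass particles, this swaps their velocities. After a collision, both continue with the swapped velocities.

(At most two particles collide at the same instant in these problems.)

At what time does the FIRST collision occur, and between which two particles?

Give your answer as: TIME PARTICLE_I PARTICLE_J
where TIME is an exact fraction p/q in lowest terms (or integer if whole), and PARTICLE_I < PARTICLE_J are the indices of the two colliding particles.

Pair (0,1): pos 6,15 vel 0,-2 -> gap=9, closing at 2/unit, collide at t=9/2
Pair (1,2): pos 15,18 vel -2,-2 -> not approaching (rel speed 0 <= 0)
Pair (2,3): pos 18,19 vel -2,-3 -> gap=1, closing at 1/unit, collide at t=1
Earliest collision: t=1 between 2 and 3

Answer: 1 2 3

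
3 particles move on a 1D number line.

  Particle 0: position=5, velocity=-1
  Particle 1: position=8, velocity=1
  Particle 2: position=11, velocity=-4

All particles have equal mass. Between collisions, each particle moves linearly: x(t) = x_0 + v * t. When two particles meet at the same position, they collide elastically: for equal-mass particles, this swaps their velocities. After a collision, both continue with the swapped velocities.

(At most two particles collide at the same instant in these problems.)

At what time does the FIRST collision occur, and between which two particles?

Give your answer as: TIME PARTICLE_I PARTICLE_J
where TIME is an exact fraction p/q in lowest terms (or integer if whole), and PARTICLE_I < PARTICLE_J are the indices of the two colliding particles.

Pair (0,1): pos 5,8 vel -1,1 -> not approaching (rel speed -2 <= 0)
Pair (1,2): pos 8,11 vel 1,-4 -> gap=3, closing at 5/unit, collide at t=3/5
Earliest collision: t=3/5 between 1 and 2

Answer: 3/5 1 2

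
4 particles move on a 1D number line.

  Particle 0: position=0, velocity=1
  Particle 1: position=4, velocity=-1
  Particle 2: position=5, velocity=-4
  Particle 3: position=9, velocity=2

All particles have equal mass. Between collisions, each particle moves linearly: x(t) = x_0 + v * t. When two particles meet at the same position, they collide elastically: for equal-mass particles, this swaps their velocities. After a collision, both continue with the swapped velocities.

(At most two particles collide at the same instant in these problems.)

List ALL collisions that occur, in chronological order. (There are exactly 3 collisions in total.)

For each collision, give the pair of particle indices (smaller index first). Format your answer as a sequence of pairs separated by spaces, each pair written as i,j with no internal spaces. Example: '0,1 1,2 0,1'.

Answer: 1,2 0,1 1,2

Derivation:
Collision at t=1/3: particles 1 and 2 swap velocities; positions: p0=1/3 p1=11/3 p2=11/3 p3=29/3; velocities now: v0=1 v1=-4 v2=-1 v3=2
Collision at t=1: particles 0 and 1 swap velocities; positions: p0=1 p1=1 p2=3 p3=11; velocities now: v0=-4 v1=1 v2=-1 v3=2
Collision at t=2: particles 1 and 2 swap velocities; positions: p0=-3 p1=2 p2=2 p3=13; velocities now: v0=-4 v1=-1 v2=1 v3=2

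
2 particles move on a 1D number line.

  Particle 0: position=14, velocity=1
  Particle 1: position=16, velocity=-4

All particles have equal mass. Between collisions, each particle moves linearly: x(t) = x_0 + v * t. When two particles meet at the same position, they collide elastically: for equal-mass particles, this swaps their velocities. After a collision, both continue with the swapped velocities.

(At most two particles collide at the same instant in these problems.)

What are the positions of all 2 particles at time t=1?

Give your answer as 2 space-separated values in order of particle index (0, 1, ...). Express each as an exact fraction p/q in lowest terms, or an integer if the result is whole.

Collision at t=2/5: particles 0 and 1 swap velocities; positions: p0=72/5 p1=72/5; velocities now: v0=-4 v1=1
Advance to t=1 (no further collisions before then); velocities: v0=-4 v1=1; positions = 12 15

Answer: 12 15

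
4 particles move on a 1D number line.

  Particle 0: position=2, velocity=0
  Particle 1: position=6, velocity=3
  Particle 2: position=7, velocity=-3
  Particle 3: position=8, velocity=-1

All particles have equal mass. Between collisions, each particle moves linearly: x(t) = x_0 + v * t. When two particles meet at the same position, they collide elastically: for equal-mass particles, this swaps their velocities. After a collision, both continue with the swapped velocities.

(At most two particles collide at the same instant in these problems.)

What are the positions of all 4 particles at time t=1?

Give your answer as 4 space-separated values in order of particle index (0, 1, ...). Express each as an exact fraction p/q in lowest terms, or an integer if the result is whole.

Answer: 2 4 7 9

Derivation:
Collision at t=1/6: particles 1 and 2 swap velocities; positions: p0=2 p1=13/2 p2=13/2 p3=47/6; velocities now: v0=0 v1=-3 v2=3 v3=-1
Collision at t=1/2: particles 2 and 3 swap velocities; positions: p0=2 p1=11/2 p2=15/2 p3=15/2; velocities now: v0=0 v1=-3 v2=-1 v3=3
Advance to t=1 (no further collisions before then); velocities: v0=0 v1=-3 v2=-1 v3=3; positions = 2 4 7 9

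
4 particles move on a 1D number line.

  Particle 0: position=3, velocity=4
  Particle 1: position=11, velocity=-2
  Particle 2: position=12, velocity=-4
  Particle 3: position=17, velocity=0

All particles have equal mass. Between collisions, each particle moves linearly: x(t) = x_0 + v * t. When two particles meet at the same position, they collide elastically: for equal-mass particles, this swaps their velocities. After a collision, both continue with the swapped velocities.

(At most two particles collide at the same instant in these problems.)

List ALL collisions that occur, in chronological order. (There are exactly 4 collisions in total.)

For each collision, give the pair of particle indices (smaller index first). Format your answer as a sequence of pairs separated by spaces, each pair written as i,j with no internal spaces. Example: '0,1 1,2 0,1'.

Answer: 1,2 0,1 1,2 2,3

Derivation:
Collision at t=1/2: particles 1 and 2 swap velocities; positions: p0=5 p1=10 p2=10 p3=17; velocities now: v0=4 v1=-4 v2=-2 v3=0
Collision at t=9/8: particles 0 and 1 swap velocities; positions: p0=15/2 p1=15/2 p2=35/4 p3=17; velocities now: v0=-4 v1=4 v2=-2 v3=0
Collision at t=4/3: particles 1 and 2 swap velocities; positions: p0=20/3 p1=25/3 p2=25/3 p3=17; velocities now: v0=-4 v1=-2 v2=4 v3=0
Collision at t=7/2: particles 2 and 3 swap velocities; positions: p0=-2 p1=4 p2=17 p3=17; velocities now: v0=-4 v1=-2 v2=0 v3=4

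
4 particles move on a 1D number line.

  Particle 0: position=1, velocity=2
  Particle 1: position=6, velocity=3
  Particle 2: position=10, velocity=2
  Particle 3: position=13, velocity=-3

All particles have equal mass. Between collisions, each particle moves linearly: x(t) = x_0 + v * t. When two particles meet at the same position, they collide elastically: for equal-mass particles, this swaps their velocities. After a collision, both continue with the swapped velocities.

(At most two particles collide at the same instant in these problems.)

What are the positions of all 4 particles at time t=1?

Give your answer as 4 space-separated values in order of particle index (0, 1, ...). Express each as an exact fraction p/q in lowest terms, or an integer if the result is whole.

Answer: 3 9 10 12

Derivation:
Collision at t=3/5: particles 2 and 3 swap velocities; positions: p0=11/5 p1=39/5 p2=56/5 p3=56/5; velocities now: v0=2 v1=3 v2=-3 v3=2
Advance to t=1 (no further collisions before then); velocities: v0=2 v1=3 v2=-3 v3=2; positions = 3 9 10 12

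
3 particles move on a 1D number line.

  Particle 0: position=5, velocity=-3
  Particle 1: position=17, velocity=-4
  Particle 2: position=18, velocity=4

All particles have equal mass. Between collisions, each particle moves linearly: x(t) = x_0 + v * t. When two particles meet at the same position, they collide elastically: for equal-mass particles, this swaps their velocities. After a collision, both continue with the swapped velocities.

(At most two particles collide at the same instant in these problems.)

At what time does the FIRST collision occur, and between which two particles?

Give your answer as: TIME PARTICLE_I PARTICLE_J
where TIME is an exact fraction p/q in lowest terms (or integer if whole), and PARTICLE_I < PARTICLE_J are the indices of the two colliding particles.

Answer: 12 0 1

Derivation:
Pair (0,1): pos 5,17 vel -3,-4 -> gap=12, closing at 1/unit, collide at t=12
Pair (1,2): pos 17,18 vel -4,4 -> not approaching (rel speed -8 <= 0)
Earliest collision: t=12 between 0 and 1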